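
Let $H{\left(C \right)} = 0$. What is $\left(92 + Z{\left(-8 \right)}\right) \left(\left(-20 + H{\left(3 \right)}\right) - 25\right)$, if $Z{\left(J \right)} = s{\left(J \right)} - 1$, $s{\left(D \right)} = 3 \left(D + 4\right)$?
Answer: $-3555$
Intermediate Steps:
$s{\left(D \right)} = 12 + 3 D$ ($s{\left(D \right)} = 3 \left(4 + D\right) = 12 + 3 D$)
$Z{\left(J \right)} = 11 + 3 J$ ($Z{\left(J \right)} = \left(12 + 3 J\right) - 1 = 11 + 3 J$)
$\left(92 + Z{\left(-8 \right)}\right) \left(\left(-20 + H{\left(3 \right)}\right) - 25\right) = \left(92 + \left(11 + 3 \left(-8\right)\right)\right) \left(\left(-20 + 0\right) - 25\right) = \left(92 + \left(11 - 24\right)\right) \left(-20 - 25\right) = \left(92 - 13\right) \left(-45\right) = 79 \left(-45\right) = -3555$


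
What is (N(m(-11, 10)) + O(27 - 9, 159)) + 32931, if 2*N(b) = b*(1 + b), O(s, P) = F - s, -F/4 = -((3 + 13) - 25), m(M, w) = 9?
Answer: 32922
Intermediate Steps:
F = -36 (F = -(-4)*((3 + 13) - 25) = -(-4)*(16 - 25) = -(-4)*(-9) = -4*9 = -36)
O(s, P) = -36 - s
N(b) = b*(1 + b)/2 (N(b) = (b*(1 + b))/2 = b*(1 + b)/2)
(N(m(-11, 10)) + O(27 - 9, 159)) + 32931 = ((½)*9*(1 + 9) + (-36 - (27 - 9))) + 32931 = ((½)*9*10 + (-36 - 1*18)) + 32931 = (45 + (-36 - 18)) + 32931 = (45 - 54) + 32931 = -9 + 32931 = 32922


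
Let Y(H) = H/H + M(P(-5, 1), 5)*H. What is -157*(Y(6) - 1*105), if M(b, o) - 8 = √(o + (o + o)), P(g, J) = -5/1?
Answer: 8792 - 942*√15 ≈ 5143.6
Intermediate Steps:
P(g, J) = -5 (P(g, J) = -5*1 = -5)
M(b, o) = 8 + √3*√o (M(b, o) = 8 + √(o + (o + o)) = 8 + √(o + 2*o) = 8 + √(3*o) = 8 + √3*√o)
Y(H) = 1 + H*(8 + √15) (Y(H) = H/H + (8 + √3*√5)*H = 1 + (8 + √15)*H = 1 + H*(8 + √15))
-157*(Y(6) - 1*105) = -157*((1 + 6*(8 + √15)) - 1*105) = -157*((1 + (48 + 6*√15)) - 105) = -157*((49 + 6*√15) - 105) = -157*(-56 + 6*√15) = 8792 - 942*√15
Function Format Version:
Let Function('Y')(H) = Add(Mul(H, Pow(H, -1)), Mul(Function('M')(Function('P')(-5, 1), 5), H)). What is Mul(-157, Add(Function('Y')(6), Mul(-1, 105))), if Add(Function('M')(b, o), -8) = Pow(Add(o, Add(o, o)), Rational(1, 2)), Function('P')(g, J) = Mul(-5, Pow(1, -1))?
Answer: Add(8792, Mul(-942, Pow(15, Rational(1, 2)))) ≈ 5143.6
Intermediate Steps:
Function('P')(g, J) = -5 (Function('P')(g, J) = Mul(-5, 1) = -5)
Function('M')(b, o) = Add(8, Mul(Pow(3, Rational(1, 2)), Pow(o, Rational(1, 2)))) (Function('M')(b, o) = Add(8, Pow(Add(o, Add(o, o)), Rational(1, 2))) = Add(8, Pow(Add(o, Mul(2, o)), Rational(1, 2))) = Add(8, Pow(Mul(3, o), Rational(1, 2))) = Add(8, Mul(Pow(3, Rational(1, 2)), Pow(o, Rational(1, 2)))))
Function('Y')(H) = Add(1, Mul(H, Add(8, Pow(15, Rational(1, 2))))) (Function('Y')(H) = Add(Mul(H, Pow(H, -1)), Mul(Add(8, Mul(Pow(3, Rational(1, 2)), Pow(5, Rational(1, 2)))), H)) = Add(1, Mul(Add(8, Pow(15, Rational(1, 2))), H)) = Add(1, Mul(H, Add(8, Pow(15, Rational(1, 2))))))
Mul(-157, Add(Function('Y')(6), Mul(-1, 105))) = Mul(-157, Add(Add(1, Mul(6, Add(8, Pow(15, Rational(1, 2))))), Mul(-1, 105))) = Mul(-157, Add(Add(1, Add(48, Mul(6, Pow(15, Rational(1, 2))))), -105)) = Mul(-157, Add(Add(49, Mul(6, Pow(15, Rational(1, 2)))), -105)) = Mul(-157, Add(-56, Mul(6, Pow(15, Rational(1, 2))))) = Add(8792, Mul(-942, Pow(15, Rational(1, 2))))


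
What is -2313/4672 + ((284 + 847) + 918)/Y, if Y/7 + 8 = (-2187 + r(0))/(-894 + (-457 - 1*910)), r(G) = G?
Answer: -3128834757/74289472 ≈ -42.117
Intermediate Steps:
Y = -15901/323 (Y = -56 + 7*((-2187 + 0)/(-894 + (-457 - 1*910))) = -56 + 7*(-2187/(-894 + (-457 - 910))) = -56 + 7*(-2187/(-894 - 1367)) = -56 + 7*(-2187/(-2261)) = -56 + 7*(-2187*(-1/2261)) = -56 + 7*(2187/2261) = -56 + 2187/323 = -15901/323 ≈ -49.229)
-2313/4672 + ((284 + 847) + 918)/Y = -2313/4672 + ((284 + 847) + 918)/(-15901/323) = -2313*1/4672 + (1131 + 918)*(-323/15901) = -2313/4672 + 2049*(-323/15901) = -2313/4672 - 661827/15901 = -3128834757/74289472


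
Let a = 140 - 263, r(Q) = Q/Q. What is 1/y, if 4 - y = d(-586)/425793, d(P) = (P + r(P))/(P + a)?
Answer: 100629079/402516121 ≈ 0.25000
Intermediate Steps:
r(Q) = 1
a = -123
d(P) = (1 + P)/(-123 + P) (d(P) = (P + 1)/(P - 123) = (1 + P)/(-123 + P))
y = 402516121/100629079 (y = 4 - (1 - 586)/(-123 - 586)/425793 = 4 - -585/(-709)/425793 = 4 - (-1/709*(-585))/425793 = 4 - 585/(709*425793) = 4 - 1*195/100629079 = 4 - 195/100629079 = 402516121/100629079 ≈ 4.0000)
1/y = 1/(402516121/100629079) = 100629079/402516121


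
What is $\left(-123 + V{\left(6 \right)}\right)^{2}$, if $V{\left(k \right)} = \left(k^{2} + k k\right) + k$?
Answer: $2025$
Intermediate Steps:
$V{\left(k \right)} = k + 2 k^{2}$ ($V{\left(k \right)} = \left(k^{2} + k^{2}\right) + k = 2 k^{2} + k = k + 2 k^{2}$)
$\left(-123 + V{\left(6 \right)}\right)^{2} = \left(-123 + 6 \left(1 + 2 \cdot 6\right)\right)^{2} = \left(-123 + 6 \left(1 + 12\right)\right)^{2} = \left(-123 + 6 \cdot 13\right)^{2} = \left(-123 + 78\right)^{2} = \left(-45\right)^{2} = 2025$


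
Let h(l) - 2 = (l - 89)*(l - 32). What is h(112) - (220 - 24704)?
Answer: 26326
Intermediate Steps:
h(l) = 2 + (-89 + l)*(-32 + l) (h(l) = 2 + (l - 89)*(l - 32) = 2 + (-89 + l)*(-32 + l))
h(112) - (220 - 24704) = (2850 + 112**2 - 121*112) - (220 - 24704) = (2850 + 12544 - 13552) - 1*(-24484) = 1842 + 24484 = 26326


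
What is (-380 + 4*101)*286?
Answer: 6864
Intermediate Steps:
(-380 + 4*101)*286 = (-380 + 404)*286 = 24*286 = 6864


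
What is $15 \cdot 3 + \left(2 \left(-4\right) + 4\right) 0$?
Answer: $45$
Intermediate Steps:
$15 \cdot 3 + \left(2 \left(-4\right) + 4\right) 0 = 45 + \left(-8 + 4\right) 0 = 45 - 0 = 45 + 0 = 45$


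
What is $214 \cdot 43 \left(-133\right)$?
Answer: $-1223866$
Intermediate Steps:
$214 \cdot 43 \left(-133\right) = 9202 \left(-133\right) = -1223866$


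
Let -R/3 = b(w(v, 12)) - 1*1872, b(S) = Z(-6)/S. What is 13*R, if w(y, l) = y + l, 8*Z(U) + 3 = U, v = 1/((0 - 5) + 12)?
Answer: 49647897/680 ≈ 73012.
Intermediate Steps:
v = ⅐ (v = 1/(-5 + 12) = 1/7 = ⅐ ≈ 0.14286)
Z(U) = -3/8 + U/8
w(y, l) = l + y
b(S) = -9/(8*S) (b(S) = (-3/8 + (⅛)*(-6))/S = (-3/8 - ¾)/S = -9/(8*S))
R = 3819069/680 (R = -3*(-9/(8*(12 + ⅐)) - 1*1872) = -3*(-9/(8*85/7) - 1872) = -3*(-9/8*7/85 - 1872) = -3*(-63/680 - 1872) = -3*(-1273023/680) = 3819069/680 ≈ 5616.3)
13*R = 13*(3819069/680) = 49647897/680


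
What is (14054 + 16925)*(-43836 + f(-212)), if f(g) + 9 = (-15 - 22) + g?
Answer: -1365988026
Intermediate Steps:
f(g) = -46 + g (f(g) = -9 + ((-15 - 22) + g) = -9 + (-37 + g) = -46 + g)
(14054 + 16925)*(-43836 + f(-212)) = (14054 + 16925)*(-43836 + (-46 - 212)) = 30979*(-43836 - 258) = 30979*(-44094) = -1365988026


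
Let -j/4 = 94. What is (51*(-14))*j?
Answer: 268464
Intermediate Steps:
j = -376 (j = -4*94 = -376)
(51*(-14))*j = (51*(-14))*(-376) = -714*(-376) = 268464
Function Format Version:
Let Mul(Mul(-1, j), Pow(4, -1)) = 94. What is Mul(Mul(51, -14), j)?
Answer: 268464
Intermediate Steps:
j = -376 (j = Mul(-4, 94) = -376)
Mul(Mul(51, -14), j) = Mul(Mul(51, -14), -376) = Mul(-714, -376) = 268464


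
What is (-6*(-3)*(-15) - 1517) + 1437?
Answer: -350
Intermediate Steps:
(-6*(-3)*(-15) - 1517) + 1437 = (18*(-15) - 1517) + 1437 = (-270 - 1517) + 1437 = -1787 + 1437 = -350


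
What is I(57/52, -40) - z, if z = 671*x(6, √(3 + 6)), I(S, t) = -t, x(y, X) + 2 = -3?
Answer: 3395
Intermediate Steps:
x(y, X) = -5 (x(y, X) = -2 - 3 = -5)
z = -3355 (z = 671*(-5) = -3355)
I(57/52, -40) - z = -1*(-40) - 1*(-3355) = 40 + 3355 = 3395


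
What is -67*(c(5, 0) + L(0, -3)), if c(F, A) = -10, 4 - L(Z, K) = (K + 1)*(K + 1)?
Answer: 670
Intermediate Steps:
L(Z, K) = 4 - (1 + K)² (L(Z, K) = 4 - (K + 1)*(K + 1) = 4 - (1 + K)*(1 + K) = 4 - (1 + K)²)
-67*(c(5, 0) + L(0, -3)) = -67*(-10 + (4 - (1 - 3)²)) = -67*(-10 + (4 - 1*(-2)²)) = -67*(-10 + (4 - 1*4)) = -67*(-10 + (4 - 4)) = -67*(-10 + 0) = -67*(-10) = 670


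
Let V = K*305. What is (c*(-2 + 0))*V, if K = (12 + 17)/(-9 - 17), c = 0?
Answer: 0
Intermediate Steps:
K = -29/26 (K = 29/(-26) = 29*(-1/26) = -29/26 ≈ -1.1154)
V = -8845/26 (V = -29/26*305 = -8845/26 ≈ -340.19)
(c*(-2 + 0))*V = (0*(-2 + 0))*(-8845/26) = (0*(-2))*(-8845/26) = 0*(-8845/26) = 0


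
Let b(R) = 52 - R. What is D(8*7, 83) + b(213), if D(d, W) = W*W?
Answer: 6728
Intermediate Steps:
D(d, W) = W²
D(8*7, 83) + b(213) = 83² + (52 - 1*213) = 6889 + (52 - 213) = 6889 - 161 = 6728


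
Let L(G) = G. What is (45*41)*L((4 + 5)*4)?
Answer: 66420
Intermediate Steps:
(45*41)*L((4 + 5)*4) = (45*41)*((4 + 5)*4) = 1845*(9*4) = 1845*36 = 66420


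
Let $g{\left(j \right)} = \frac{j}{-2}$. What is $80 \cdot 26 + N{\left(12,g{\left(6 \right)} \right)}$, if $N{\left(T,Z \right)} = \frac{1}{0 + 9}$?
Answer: $\frac{18721}{9} \approx 2080.1$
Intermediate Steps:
$g{\left(j \right)} = - \frac{j}{2}$ ($g{\left(j \right)} = j \left(- \frac{1}{2}\right) = - \frac{j}{2}$)
$N{\left(T,Z \right)} = \frac{1}{9}$
$80 \cdot 26 + N{\left(12,g{\left(6 \right)} \right)} = 80 \cdot 26 + \frac{1}{9} = 2080 + \frac{1}{9} = \frac{18721}{9}$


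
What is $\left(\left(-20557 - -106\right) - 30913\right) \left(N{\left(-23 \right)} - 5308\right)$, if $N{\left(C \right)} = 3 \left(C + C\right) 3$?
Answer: $293904808$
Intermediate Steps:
$N{\left(C \right)} = 18 C$ ($N{\left(C \right)} = 3 \cdot 2 C 3 = 3 \cdot 6 C = 18 C$)
$\left(\left(-20557 - -106\right) - 30913\right) \left(N{\left(-23 \right)} - 5308\right) = \left(\left(-20557 - -106\right) - 30913\right) \left(18 \left(-23\right) - 5308\right) = \left(\left(-20557 + 106\right) - 30913\right) \left(-414 - 5308\right) = \left(-20451 - 30913\right) \left(-5722\right) = \left(-51364\right) \left(-5722\right) = 293904808$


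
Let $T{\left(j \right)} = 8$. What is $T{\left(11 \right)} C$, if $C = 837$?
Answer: $6696$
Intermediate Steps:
$T{\left(11 \right)} C = 8 \cdot 837 = 6696$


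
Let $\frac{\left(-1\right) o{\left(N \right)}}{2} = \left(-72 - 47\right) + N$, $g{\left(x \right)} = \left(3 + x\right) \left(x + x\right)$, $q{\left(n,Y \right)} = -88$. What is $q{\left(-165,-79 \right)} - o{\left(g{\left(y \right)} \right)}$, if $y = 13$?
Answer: $506$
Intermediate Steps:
$g{\left(x \right)} = 2 x \left(3 + x\right)$ ($g{\left(x \right)} = \left(3 + x\right) 2 x = 2 x \left(3 + x\right)$)
$o{\left(N \right)} = 238 - 2 N$ ($o{\left(N \right)} = - 2 \left(\left(-72 - 47\right) + N\right) = - 2 \left(-119 + N\right) = 238 - 2 N$)
$q{\left(-165,-79 \right)} - o{\left(g{\left(y \right)} \right)} = -88 - \left(238 - 2 \cdot 2 \cdot 13 \left(3 + 13\right)\right) = -88 - \left(238 - 2 \cdot 2 \cdot 13 \cdot 16\right) = -88 - \left(238 - 832\right) = -88 - -594 = -88 + 594 = 506$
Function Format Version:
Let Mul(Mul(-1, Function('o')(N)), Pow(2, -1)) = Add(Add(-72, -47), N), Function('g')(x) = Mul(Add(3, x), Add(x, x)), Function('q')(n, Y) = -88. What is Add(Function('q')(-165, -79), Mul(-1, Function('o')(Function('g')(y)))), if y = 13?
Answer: 506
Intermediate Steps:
Function('g')(x) = Mul(2, x, Add(3, x)) (Function('g')(x) = Mul(Add(3, x), Mul(2, x)) = Mul(2, x, Add(3, x)))
Function('o')(N) = Add(238, Mul(-2, N)) (Function('o')(N) = Mul(-2, Add(Add(-72, -47), N)) = Mul(-2, Add(-119, N)) = Add(238, Mul(-2, N)))
Add(Function('q')(-165, -79), Mul(-1, Function('o')(Function('g')(y)))) = Add(-88, Mul(-1, Add(238, Mul(-2, Mul(2, 13, Add(3, 13)))))) = Add(-88, Mul(-1, Add(238, Mul(-2, Mul(2, 13, 16))))) = Add(-88, Mul(-1, Add(238, Mul(-2, 416)))) = Add(-88, Mul(-1, Add(238, -832))) = Add(-88, Mul(-1, -594)) = Add(-88, 594) = 506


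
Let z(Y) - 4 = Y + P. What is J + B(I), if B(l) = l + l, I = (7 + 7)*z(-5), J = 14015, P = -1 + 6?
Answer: 14127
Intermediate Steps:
P = 5
z(Y) = 9 + Y (z(Y) = 4 + (Y + 5) = 4 + (5 + Y) = 9 + Y)
I = 56 (I = (7 + 7)*(9 - 5) = 14*4 = 56)
B(l) = 2*l
J + B(I) = 14015 + 2*56 = 14015 + 112 = 14127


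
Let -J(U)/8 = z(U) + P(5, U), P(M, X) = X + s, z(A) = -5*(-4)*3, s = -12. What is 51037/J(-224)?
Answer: 51037/1408 ≈ 36.248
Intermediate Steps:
z(A) = 60 (z(A) = 20*3 = 60)
P(M, X) = -12 + X (P(M, X) = X - 12 = -12 + X)
J(U) = -384 - 8*U (J(U) = -8*(60 + (-12 + U)) = -8*(48 + U) = -384 - 8*U)
51037/J(-224) = 51037/(-384 - 8*(-224)) = 51037/(-384 + 1792) = 51037/1408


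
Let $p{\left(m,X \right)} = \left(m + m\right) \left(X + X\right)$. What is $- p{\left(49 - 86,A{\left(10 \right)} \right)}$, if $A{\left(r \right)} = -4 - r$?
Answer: $-2072$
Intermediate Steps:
$p{\left(m,X \right)} = 4 X m$ ($p{\left(m,X \right)} = 2 m 2 X = 4 X m$)
$- p{\left(49 - 86,A{\left(10 \right)} \right)} = - 4 \left(-4 - 10\right) \left(49 - 86\right) = - 4 \left(-4 - 10\right) \left(-37\right) = - 4 \left(-14\right) \left(-37\right) = \left(-1\right) 2072 = -2072$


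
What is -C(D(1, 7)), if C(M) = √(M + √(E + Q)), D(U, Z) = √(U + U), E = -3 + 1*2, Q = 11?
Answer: -√(√2 + √10) ≈ -2.1393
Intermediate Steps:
E = -1 (E = -3 + 2 = -1)
D(U, Z) = √2*√U (D(U, Z) = √(2*U) = √2*√U)
C(M) = √(M + √10) (C(M) = √(M + √(-1 + 11)) = √(M + √10))
-C(D(1, 7)) = -√(√2*√1 + √10) = -√(√2*1 + √10) = -√(√2 + √10)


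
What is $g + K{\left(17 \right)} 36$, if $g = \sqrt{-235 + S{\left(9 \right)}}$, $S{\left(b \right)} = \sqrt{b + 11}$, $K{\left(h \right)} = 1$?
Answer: $36 + \sqrt{-235 + 2 \sqrt{5}} \approx 36.0 + 15.183 i$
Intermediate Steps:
$S{\left(b \right)} = \sqrt{11 + b}$
$g = \sqrt{-235 + 2 \sqrt{5}}$ ($g = \sqrt{-235 + \sqrt{11 + 9}} = \sqrt{-235 + \sqrt{20}} = \sqrt{-235 + 2 \sqrt{5}} \approx 15.183 i$)
$g + K{\left(17 \right)} 36 = \sqrt{-235 + 2 \sqrt{5}} + 1 \cdot 36 = \sqrt{-235 + 2 \sqrt{5}} + 36 = 36 + \sqrt{-235 + 2 \sqrt{5}}$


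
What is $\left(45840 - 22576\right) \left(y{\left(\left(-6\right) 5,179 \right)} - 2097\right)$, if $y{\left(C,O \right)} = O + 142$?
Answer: $-41316864$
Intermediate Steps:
$y{\left(C,O \right)} = 142 + O$
$\left(45840 - 22576\right) \left(y{\left(\left(-6\right) 5,179 \right)} - 2097\right) = \left(45840 - 22576\right) \left(\left(142 + 179\right) - 2097\right) = 23264 \left(321 - 2097\right) = 23264 \left(-1776\right) = -41316864$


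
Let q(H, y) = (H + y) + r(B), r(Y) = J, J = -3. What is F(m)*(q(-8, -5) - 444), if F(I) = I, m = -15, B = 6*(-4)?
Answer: 6900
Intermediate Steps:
B = -24
r(Y) = -3
q(H, y) = -3 + H + y (q(H, y) = (H + y) - 3 = -3 + H + y)
F(m)*(q(-8, -5) - 444) = -15*((-3 - 8 - 5) - 444) = -15*(-16 - 444) = -15*(-460) = 6900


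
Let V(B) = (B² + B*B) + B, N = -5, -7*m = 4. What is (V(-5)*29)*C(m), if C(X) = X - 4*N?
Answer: 177480/7 ≈ 25354.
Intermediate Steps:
m = -4/7 (m = -⅐*4 = -4/7 ≈ -0.57143)
V(B) = B + 2*B² (V(B) = (B² + B²) + B = 2*B² + B = B + 2*B²)
C(X) = 20 + X (C(X) = X - 4*(-5) = X + 20 = 20 + X)
(V(-5)*29)*C(m) = (-5*(1 + 2*(-5))*29)*(20 - 4/7) = (-5*(1 - 10)*29)*(136/7) = (-5*(-9)*29)*(136/7) = (45*29)*(136/7) = 1305*(136/7) = 177480/7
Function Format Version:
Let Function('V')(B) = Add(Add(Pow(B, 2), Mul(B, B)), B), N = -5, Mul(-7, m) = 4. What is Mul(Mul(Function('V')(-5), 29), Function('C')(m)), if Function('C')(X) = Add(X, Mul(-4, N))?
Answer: Rational(177480, 7) ≈ 25354.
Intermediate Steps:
m = Rational(-4, 7) (m = Mul(Rational(-1, 7), 4) = Rational(-4, 7) ≈ -0.57143)
Function('V')(B) = Add(B, Mul(2, Pow(B, 2))) (Function('V')(B) = Add(Add(Pow(B, 2), Pow(B, 2)), B) = Add(Mul(2, Pow(B, 2)), B) = Add(B, Mul(2, Pow(B, 2))))
Function('C')(X) = Add(20, X) (Function('C')(X) = Add(X, Mul(-4, -5)) = Add(X, 20) = Add(20, X))
Mul(Mul(Function('V')(-5), 29), Function('C')(m)) = Mul(Mul(Mul(-5, Add(1, Mul(2, -5))), 29), Add(20, Rational(-4, 7))) = Mul(Mul(Mul(-5, Add(1, -10)), 29), Rational(136, 7)) = Mul(Mul(Mul(-5, -9), 29), Rational(136, 7)) = Mul(Mul(45, 29), Rational(136, 7)) = Mul(1305, Rational(136, 7)) = Rational(177480, 7)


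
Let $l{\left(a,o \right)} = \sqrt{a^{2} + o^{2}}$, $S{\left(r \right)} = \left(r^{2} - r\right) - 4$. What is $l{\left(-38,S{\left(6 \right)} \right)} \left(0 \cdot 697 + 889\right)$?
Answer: $1778 \sqrt{530} \approx 40933.0$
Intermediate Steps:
$S{\left(r \right)} = -4 + r^{2} - r$
$l{\left(-38,S{\left(6 \right)} \right)} \left(0 \cdot 697 + 889\right) = \sqrt{\left(-38\right)^{2} + \left(-4 + 6^{2} - 6\right)^{2}} \left(0 \cdot 697 + 889\right) = \sqrt{1444 + \left(-4 + 36 - 6\right)^{2}} \left(0 + 889\right) = \sqrt{1444 + 26^{2}} \cdot 889 = \sqrt{1444 + 676} \cdot 889 = \sqrt{2120} \cdot 889 = 2 \sqrt{530} \cdot 889 = 1778 \sqrt{530}$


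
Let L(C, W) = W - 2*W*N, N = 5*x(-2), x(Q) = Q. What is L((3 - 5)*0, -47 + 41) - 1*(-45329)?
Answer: 45203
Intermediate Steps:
N = -10 (N = 5*(-2) = -10)
L(C, W) = 21*W (L(C, W) = W - 2*W*(-10) = W - (-20)*W = W + 20*W = 21*W)
L((3 - 5)*0, -47 + 41) - 1*(-45329) = 21*(-47 + 41) - 1*(-45329) = 21*(-6) + 45329 = -126 + 45329 = 45203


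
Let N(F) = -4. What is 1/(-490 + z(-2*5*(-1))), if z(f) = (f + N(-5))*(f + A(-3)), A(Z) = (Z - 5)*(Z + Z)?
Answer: -1/142 ≈ -0.0070423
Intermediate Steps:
A(Z) = 2*Z*(-5 + Z) (A(Z) = (-5 + Z)*(2*Z) = 2*Z*(-5 + Z))
z(f) = (-4 + f)*(48 + f) (z(f) = (f - 4)*(f + 2*(-3)*(-5 - 3)) = (-4 + f)*(f + 2*(-3)*(-8)) = (-4 + f)*(f + 48) = (-4 + f)*(48 + f))
1/(-490 + z(-2*5*(-1))) = 1/(-490 + (-192 + (-2*5*(-1))² + 44*(-2*5*(-1)))) = 1/(-490 + (-192 + (-10*(-1))² + 44*(-10*(-1)))) = 1/(-490 + (-192 + 10² + 44*10)) = 1/(-490 + (-192 + 100 + 440)) = 1/(-490 + 348) = 1/(-142) = -1/142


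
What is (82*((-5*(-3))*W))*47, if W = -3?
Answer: -173430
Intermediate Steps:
(82*((-5*(-3))*W))*47 = (82*(-5*(-3)*(-3)))*47 = (82*(15*(-3)))*47 = (82*(-45))*47 = -3690*47 = -173430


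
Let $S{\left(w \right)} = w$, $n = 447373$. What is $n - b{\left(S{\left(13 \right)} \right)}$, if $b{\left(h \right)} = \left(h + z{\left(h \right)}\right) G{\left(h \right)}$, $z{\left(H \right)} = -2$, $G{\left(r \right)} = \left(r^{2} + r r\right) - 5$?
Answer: $443710$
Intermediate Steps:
$G{\left(r \right)} = -5 + 2 r^{2}$ ($G{\left(r \right)} = \left(r^{2} + r^{2}\right) - 5 = 2 r^{2} - 5 = -5 + 2 r^{2}$)
$b{\left(h \right)} = \left(-5 + 2 h^{2}\right) \left(-2 + h\right)$ ($b{\left(h \right)} = \left(h - 2\right) \left(-5 + 2 h^{2}\right) = \left(-2 + h\right) \left(-5 + 2 h^{2}\right) = \left(-5 + 2 h^{2}\right) \left(-2 + h\right)$)
$n - b{\left(S{\left(13 \right)} \right)} = 447373 - \left(-5 + 2 \cdot 13^{2}\right) \left(-2 + 13\right) = 447373 - \left(-5 + 2 \cdot 169\right) 11 = 447373 - \left(-5 + 338\right) 11 = 447373 - 333 \cdot 11 = 447373 - 3663 = 443710$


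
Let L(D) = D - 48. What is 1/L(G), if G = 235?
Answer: 1/187 ≈ 0.0053476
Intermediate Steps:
L(D) = -48 + D
1/L(G) = 1/(-48 + 235) = 1/187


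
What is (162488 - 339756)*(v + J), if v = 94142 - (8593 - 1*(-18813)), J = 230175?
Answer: -52632819148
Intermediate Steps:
v = 66736 (v = 94142 - (8593 + 18813) = 94142 - 1*27406 = 94142 - 27406 = 66736)
(162488 - 339756)*(v + J) = (162488 - 339756)*(66736 + 230175) = -177268*296911 = -52632819148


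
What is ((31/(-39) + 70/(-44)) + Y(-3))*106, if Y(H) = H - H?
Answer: -108491/429 ≈ -252.89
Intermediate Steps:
Y(H) = 0
((31/(-39) + 70/(-44)) + Y(-3))*106 = ((31/(-39) + 70/(-44)) + 0)*106 = ((31*(-1/39) + 70*(-1/44)) + 0)*106 = ((-31/39 - 35/22) + 0)*106 = (-2047/858 + 0)*106 = -2047/858*106 = -108491/429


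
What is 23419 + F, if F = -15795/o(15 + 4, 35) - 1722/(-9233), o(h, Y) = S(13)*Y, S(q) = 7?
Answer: 1509438722/64631 ≈ 23355.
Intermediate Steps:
o(h, Y) = 7*Y
F = -4154667/64631 (F = -15795/(7*35) - 1722/(-9233) = -15795/245 - 1722*(-1/9233) = -15795*1/245 + 246/1319 = -3159/49 + 246/1319 = -4154667/64631 ≈ -64.283)
23419 + F = 23419 - 4154667/64631 = 1509438722/64631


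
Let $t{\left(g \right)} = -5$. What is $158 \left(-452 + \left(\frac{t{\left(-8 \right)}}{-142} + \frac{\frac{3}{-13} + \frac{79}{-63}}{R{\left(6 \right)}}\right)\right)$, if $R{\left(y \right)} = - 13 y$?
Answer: $- \frac{161938553137}{2267811} \approx -71407.0$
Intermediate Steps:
$158 \left(-452 + \left(\frac{t{\left(-8 \right)}}{-142} + \frac{\frac{3}{-13} + \frac{79}{-63}}{R{\left(6 \right)}}\right)\right) = 158 \left(-452 + \left(- \frac{5}{-142} + \frac{\frac{3}{-13} + \frac{79}{-63}}{\left(-13\right) 6}\right)\right) = 158 \left(-452 + \left(\left(-5\right) \left(- \frac{1}{142}\right) + \frac{3 \left(- \frac{1}{13}\right) + 79 \left(- \frac{1}{63}\right)}{-78}\right)\right) = 158 \left(-452 + \left(\frac{5}{142} + \left(- \frac{3}{13} - \frac{79}{63}\right) \left(- \frac{1}{78}\right)\right)\right) = 158 \left(-452 + \left(\frac{5}{142} - - \frac{608}{31941}\right)\right) = 158 \left(-452 + \left(\frac{5}{142} + \frac{608}{31941}\right)\right) = 158 \left(-452 + \frac{246041}{4535622}\right) = 158 \left(- \frac{2049855103}{4535622}\right) = - \frac{161938553137}{2267811}$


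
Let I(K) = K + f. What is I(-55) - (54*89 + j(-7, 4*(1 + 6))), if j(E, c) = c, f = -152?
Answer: -5041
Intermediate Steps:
I(K) = -152 + K (I(K) = K - 152 = -152 + K)
I(-55) - (54*89 + j(-7, 4*(1 + 6))) = (-152 - 55) - (54*89 + 4*(1 + 6)) = -207 - (4806 + 4*7) = -207 - (4806 + 28) = -207 - 1*4834 = -207 - 4834 = -5041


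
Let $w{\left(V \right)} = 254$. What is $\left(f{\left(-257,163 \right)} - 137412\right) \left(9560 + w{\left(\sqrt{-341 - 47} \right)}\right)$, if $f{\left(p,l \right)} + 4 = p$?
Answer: $-1351122822$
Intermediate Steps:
$f{\left(p,l \right)} = -4 + p$
$\left(f{\left(-257,163 \right)} - 137412\right) \left(9560 + w{\left(\sqrt{-341 - 47} \right)}\right) = \left(\left(-4 - 257\right) - 137412\right) \left(9560 + 254\right) = \left(-261 - 137412\right) 9814 = \left(-137673\right) 9814 = -1351122822$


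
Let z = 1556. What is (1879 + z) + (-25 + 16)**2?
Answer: 3516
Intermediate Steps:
(1879 + z) + (-25 + 16)**2 = (1879 + 1556) + (-25 + 16)**2 = 3435 + (-9)**2 = 3435 + 81 = 3516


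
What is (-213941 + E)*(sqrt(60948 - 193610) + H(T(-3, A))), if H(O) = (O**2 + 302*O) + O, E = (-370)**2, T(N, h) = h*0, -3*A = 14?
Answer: -77041*I*sqrt(132662) ≈ -2.806e+7*I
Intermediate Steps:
A = -14/3 (A = -1/3*14 = -14/3 ≈ -4.6667)
T(N, h) = 0
E = 136900
H(O) = O**2 + 303*O
(-213941 + E)*(sqrt(60948 - 193610) + H(T(-3, A))) = (-213941 + 136900)*(sqrt(60948 - 193610) + 0*(303 + 0)) = -77041*(sqrt(-132662) + 0*303) = -77041*(I*sqrt(132662) + 0) = -77041*I*sqrt(132662)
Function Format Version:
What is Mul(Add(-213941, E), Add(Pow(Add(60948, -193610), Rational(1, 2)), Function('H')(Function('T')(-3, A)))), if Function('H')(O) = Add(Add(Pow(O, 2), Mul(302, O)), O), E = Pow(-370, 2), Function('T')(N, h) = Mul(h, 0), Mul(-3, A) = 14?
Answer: Mul(-77041, I, Pow(132662, Rational(1, 2))) ≈ Mul(-2.8060e+7, I)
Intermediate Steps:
A = Rational(-14, 3) (A = Mul(Rational(-1, 3), 14) = Rational(-14, 3) ≈ -4.6667)
Function('T')(N, h) = 0
E = 136900
Function('H')(O) = Add(Pow(O, 2), Mul(303, O))
Mul(Add(-213941, E), Add(Pow(Add(60948, -193610), Rational(1, 2)), Function('H')(Function('T')(-3, A)))) = Mul(Add(-213941, 136900), Add(Pow(Add(60948, -193610), Rational(1, 2)), Mul(0, Add(303, 0)))) = Mul(-77041, Add(Pow(-132662, Rational(1, 2)), Mul(0, 303))) = Mul(-77041, Add(Mul(I, Pow(132662, Rational(1, 2))), 0)) = Mul(-77041, Mul(I, Pow(132662, Rational(1, 2)))) = Mul(-77041, I, Pow(132662, Rational(1, 2)))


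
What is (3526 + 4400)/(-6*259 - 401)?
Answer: -7926/1955 ≈ -4.0542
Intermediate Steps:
(3526 + 4400)/(-6*259 - 401) = 7926/(-1554 - 401) = 7926/(-1955) = 7926*(-1/1955) = -7926/1955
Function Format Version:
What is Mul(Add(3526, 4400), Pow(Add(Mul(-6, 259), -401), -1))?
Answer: Rational(-7926, 1955) ≈ -4.0542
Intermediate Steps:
Mul(Add(3526, 4400), Pow(Add(Mul(-6, 259), -401), -1)) = Mul(7926, Pow(Add(-1554, -401), -1)) = Mul(7926, Pow(-1955, -1)) = Mul(7926, Rational(-1, 1955)) = Rational(-7926, 1955)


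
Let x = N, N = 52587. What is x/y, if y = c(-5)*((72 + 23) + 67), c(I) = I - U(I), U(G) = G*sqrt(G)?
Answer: -5843/540 - 5843*I*sqrt(5)/540 ≈ -10.82 - 24.195*I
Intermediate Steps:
U(G) = G**(3/2)
x = 52587
c(I) = I - I**(3/2)
y = -810 + 810*I*sqrt(5) (y = (-5 - (-5)**(3/2))*((72 + 23) + 67) = (-5 - (-5)*I*sqrt(5))*(95 + 67) = (-5 + 5*I*sqrt(5))*162 = -810 + 810*I*sqrt(5) ≈ -810.0 + 1811.2*I)
x/y = 52587/(-810 + 810*I*sqrt(5))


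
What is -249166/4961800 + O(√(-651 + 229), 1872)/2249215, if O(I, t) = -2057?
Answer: -57063432729/1116015498700 ≈ -0.051131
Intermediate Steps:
-249166/4961800 + O(√(-651 + 229), 1872)/2249215 = -249166/4961800 - 2057/2249215 = -249166*1/4961800 - 2057*1/2249215 = -124583/2480900 - 2057/2249215 = -57063432729/1116015498700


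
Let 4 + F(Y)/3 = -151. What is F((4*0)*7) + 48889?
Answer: 48424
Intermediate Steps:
F(Y) = -465 (F(Y) = -12 + 3*(-151) = -12 - 453 = -465)
F((4*0)*7) + 48889 = -465 + 48889 = 48424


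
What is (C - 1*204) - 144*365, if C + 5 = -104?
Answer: -52873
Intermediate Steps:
C = -109 (C = -5 - 104 = -109)
(C - 1*204) - 144*365 = (-109 - 1*204) - 144*365 = (-109 - 204) - 52560 = -313 - 52560 = -52873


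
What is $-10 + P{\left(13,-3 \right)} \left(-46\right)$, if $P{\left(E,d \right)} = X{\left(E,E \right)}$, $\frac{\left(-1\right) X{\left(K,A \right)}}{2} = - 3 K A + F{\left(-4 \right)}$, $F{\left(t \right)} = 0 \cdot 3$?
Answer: $-46654$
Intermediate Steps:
$F{\left(t \right)} = 0$
$X{\left(K,A \right)} = 6 A K$ ($X{\left(K,A \right)} = - 2 \left(- 3 K A + 0\right) = - 2 \left(- 3 A K + 0\right) = - 2 \left(- 3 A K\right) = 6 A K$)
$P{\left(E,d \right)} = 6 E^{2}$ ($P{\left(E,d \right)} = 6 E E = 6 E^{2}$)
$-10 + P{\left(13,-3 \right)} \left(-46\right) = -10 + 6 \cdot 13^{2} \left(-46\right) = -10 + 6 \cdot 169 \left(-46\right) = -10 + 1014 \left(-46\right) = -10 - 46644 = -46654$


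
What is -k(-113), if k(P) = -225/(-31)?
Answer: -225/31 ≈ -7.2581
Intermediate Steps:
k(P) = 225/31 (k(P) = -225*(-1/31) = 225/31)
-k(-113) = -1*225/31 = -225/31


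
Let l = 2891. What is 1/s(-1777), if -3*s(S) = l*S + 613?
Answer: 3/5136694 ≈ 5.8403e-7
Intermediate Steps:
s(S) = -613/3 - 2891*S/3 (s(S) = -(2891*S + 613)/3 = -(613 + 2891*S)/3 = -613/3 - 2891*S/3)
1/s(-1777) = 1/(-613/3 - 2891/3*(-1777)) = 1/(-613/3 + 5137307/3) = 1/(5136694/3) = 3/5136694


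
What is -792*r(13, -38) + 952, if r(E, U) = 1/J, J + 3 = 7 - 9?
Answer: 5552/5 ≈ 1110.4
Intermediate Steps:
J = -5 (J = -3 + (7 - 9) = -3 - 2 = -5)
r(E, U) = -1/5 (r(E, U) = 1/(-5) = -1/5)
-792*r(13, -38) + 952 = -792*(-1/5) + 952 = 792/5 + 952 = 5552/5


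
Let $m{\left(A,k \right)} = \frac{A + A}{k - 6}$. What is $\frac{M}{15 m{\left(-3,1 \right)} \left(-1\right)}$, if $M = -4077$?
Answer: $\frac{453}{2} \approx 226.5$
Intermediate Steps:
$m{\left(A,k \right)} = \frac{2 A}{-6 + k}$
$\frac{M}{15 m{\left(-3,1 \right)} \left(-1\right)} = - \frac{4077}{15 \cdot 2 \left(-3\right) \frac{1}{-6 + 1} \left(-1\right)} = - \frac{4077}{15 \cdot 2 \left(-3\right) \frac{1}{-5} \left(-1\right)} = - \frac{4077}{15 \cdot 2 \left(-3\right) \left(- \frac{1}{5}\right) \left(-1\right)} = - \frac{4077}{15 \cdot \frac{6}{5} \left(-1\right)} = - \frac{4077}{18 \left(-1\right)} = - \frac{4077}{-18} = \left(-4077\right) \left(- \frac{1}{18}\right) = \frac{453}{2}$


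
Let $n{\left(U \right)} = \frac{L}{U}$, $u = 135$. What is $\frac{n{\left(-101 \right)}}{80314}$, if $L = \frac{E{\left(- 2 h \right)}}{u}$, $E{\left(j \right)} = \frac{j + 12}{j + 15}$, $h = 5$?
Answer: $- \frac{1}{2737703475} \approx -3.6527 \cdot 10^{-10}$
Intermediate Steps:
$E{\left(j \right)} = \frac{12 + j}{15 + j}$
$L = \frac{2}{675}$ ($L = \frac{\frac{1}{15 - 10} \left(12 - 10\right)}{135} = \frac{12 - 10}{15 - 10} \cdot \frac{1}{135} = \frac{1}{5} \cdot 2 \cdot \frac{1}{135} = \frac{2}{5} \cdot \frac{1}{135} = \frac{2}{675} \approx 0.002963$)
$n{\left(U \right)} = \frac{2}{675 U}$
$\frac{n{\left(-101 \right)}}{80314} = \frac{\frac{2}{675} \frac{1}{-101}}{80314} = \frac{2}{675} \left(- \frac{1}{101}\right) \frac{1}{80314} = \left(- \frac{2}{68175}\right) \frac{1}{80314} = - \frac{1}{2737703475}$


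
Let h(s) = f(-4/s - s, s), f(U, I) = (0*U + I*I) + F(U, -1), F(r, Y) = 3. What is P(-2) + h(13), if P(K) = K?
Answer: 170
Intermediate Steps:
f(U, I) = 3 + I² (f(U, I) = (0*U + I*I) + 3 = (0 + I²) + 3 = I² + 3 = 3 + I²)
h(s) = 3 + s²
P(-2) + h(13) = -2 + (3 + 13²) = -2 + (3 + 169) = -2 + 172 = 170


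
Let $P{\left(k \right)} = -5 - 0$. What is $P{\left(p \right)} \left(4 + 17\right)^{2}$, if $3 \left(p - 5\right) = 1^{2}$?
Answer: $-2205$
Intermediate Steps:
$p = \frac{16}{3}$ ($p = 5 + \frac{1^{2}}{3} = 5 + \frac{1}{3} \cdot 1 = 5 + \frac{1}{3} = \frac{16}{3} \approx 5.3333$)
$P{\left(k \right)} = -5$ ($P{\left(k \right)} = -5 + 0 = -5$)
$P{\left(p \right)} \left(4 + 17\right)^{2} = - 5 \left(4 + 17\right)^{2} = - 5 \cdot 21^{2} = \left(-5\right) 441 = -2205$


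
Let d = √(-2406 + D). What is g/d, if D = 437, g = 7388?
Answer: -7388*I*√1969/1969 ≈ -166.5*I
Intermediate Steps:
d = I*√1969 (d = √(-2406 + 437) = √(-1969) = I*√1969 ≈ 44.373*I)
g/d = 7388/((I*√1969)) = 7388*(-I*√1969/1969) = -7388*I*√1969/1969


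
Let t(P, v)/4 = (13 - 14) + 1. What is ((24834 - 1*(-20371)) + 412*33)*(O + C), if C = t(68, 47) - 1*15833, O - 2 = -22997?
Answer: -2283125228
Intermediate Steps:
t(P, v) = 0 (t(P, v) = 4*((13 - 14) + 1) = 4*(-1 + 1) = 4*0 = 0)
O = -22995 (O = 2 - 22997 = -22995)
C = -15833 (C = 0 - 1*15833 = 0 - 15833 = -15833)
((24834 - 1*(-20371)) + 412*33)*(O + C) = ((24834 - 1*(-20371)) + 412*33)*(-22995 - 15833) = ((24834 + 20371) + 13596)*(-38828) = (45205 + 13596)*(-38828) = 58801*(-38828) = -2283125228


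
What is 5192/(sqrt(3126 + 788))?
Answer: 2596*sqrt(3914)/1957 ≈ 82.990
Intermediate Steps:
5192/(sqrt(3126 + 788)) = 5192/(sqrt(3914)) = 5192*(sqrt(3914)/3914) = 2596*sqrt(3914)/1957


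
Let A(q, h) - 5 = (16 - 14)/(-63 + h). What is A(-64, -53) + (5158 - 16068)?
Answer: -632491/58 ≈ -10905.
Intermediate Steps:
A(q, h) = 5 + 2/(-63 + h) (A(q, h) = 5 + (16 - 14)/(-63 + h) = 5 + 2/(-63 + h))
A(-64, -53) + (5158 - 16068) = (-313 + 5*(-53))/(-63 - 53) + (5158 - 16068) = (-313 - 265)/(-116) - 10910 = -1/116*(-578) - 10910 = 289/58 - 10910 = -632491/58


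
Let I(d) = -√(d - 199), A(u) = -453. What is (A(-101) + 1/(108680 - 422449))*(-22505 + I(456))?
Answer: 3198801241790/313769 + 142137358*√257/313769 ≈ 1.0202e+7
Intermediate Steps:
I(d) = -√(-199 + d)
(A(-101) + 1/(108680 - 422449))*(-22505 + I(456)) = (-453 + 1/(108680 - 422449))*(-22505 - √(-199 + 456)) = (-453 + 1/(-313769))*(-22505 - √257) = (-453 - 1/313769)*(-22505 - √257) = -142137358*(-22505 - √257)/313769 = 3198801241790/313769 + 142137358*√257/313769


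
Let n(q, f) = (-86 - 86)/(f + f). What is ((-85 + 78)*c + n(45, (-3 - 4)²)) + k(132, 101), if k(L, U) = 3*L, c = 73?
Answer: -5721/49 ≈ -116.76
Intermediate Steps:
n(q, f) = -86/f (n(q, f) = -172*1/(2*f) = -86/f)
((-85 + 78)*c + n(45, (-3 - 4)²)) + k(132, 101) = ((-85 + 78)*73 - 86/(-3 - 4)²) + 3*132 = (-7*73 - 86/((-7)²)) + 396 = (-511 - 86/49) + 396 = -25125/49 + 396 = -5721/49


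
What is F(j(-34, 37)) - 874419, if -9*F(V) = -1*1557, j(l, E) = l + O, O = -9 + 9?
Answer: -874246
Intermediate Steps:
O = 0
j(l, E) = l (j(l, E) = l + 0 = l)
F(V) = 173 (F(V) = -(-1)*1557/9 = -⅑*(-1557) = 173)
F(j(-34, 37)) - 874419 = 173 - 874419 = -874246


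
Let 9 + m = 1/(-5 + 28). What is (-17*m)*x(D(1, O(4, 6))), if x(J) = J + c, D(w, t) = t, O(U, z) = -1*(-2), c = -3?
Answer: -3502/23 ≈ -152.26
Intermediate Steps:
O(U, z) = 2
x(J) = -3 + J (x(J) = J - 3 = -3 + J)
m = -206/23 (m = -9 + 1/(-5 + 28) = -9 + 1/23 = -206/23 ≈ -8.9565)
(-17*m)*x(D(1, O(4, 6))) = (-17*(-206/23))*(-3 + 2) = (3502/23)*(-1) = -3502/23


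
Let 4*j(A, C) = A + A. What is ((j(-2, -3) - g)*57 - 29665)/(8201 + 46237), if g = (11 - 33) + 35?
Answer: -30463/54438 ≈ -0.55959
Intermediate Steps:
j(A, C) = A/2 (j(A, C) = (A + A)/4 = (2*A)/4 = A/2)
g = 13 (g = -22 + 35 = 13)
((j(-2, -3) - g)*57 - 29665)/(8201 + 46237) = (((½)*(-2) - 1*13)*57 - 29665)/(8201 + 46237) = ((-1 - 13)*57 - 29665)/54438 = (-14*57 - 29665)*(1/54438) = (-798 - 29665)*(1/54438) = -30463*1/54438 = -30463/54438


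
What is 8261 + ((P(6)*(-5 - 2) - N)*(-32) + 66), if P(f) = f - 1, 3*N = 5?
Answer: 28501/3 ≈ 9500.3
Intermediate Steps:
N = 5/3 (N = (⅓)*5 = 5/3 ≈ 1.6667)
P(f) = -1 + f
8261 + ((P(6)*(-5 - 2) - N)*(-32) + 66) = 8261 + (((-1 + 6)*(-5 - 2) - 1*5/3)*(-32) + 66) = 8261 + ((5*(-7) - 5/3)*(-32) + 66) = 8261 + ((-35 - 5/3)*(-32) + 66) = 8261 + (-110/3*(-32) + 66) = 8261 + (3520/3 + 66) = 8261 + 3718/3 = 28501/3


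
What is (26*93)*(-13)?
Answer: -31434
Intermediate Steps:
(26*93)*(-13) = 2418*(-13) = -31434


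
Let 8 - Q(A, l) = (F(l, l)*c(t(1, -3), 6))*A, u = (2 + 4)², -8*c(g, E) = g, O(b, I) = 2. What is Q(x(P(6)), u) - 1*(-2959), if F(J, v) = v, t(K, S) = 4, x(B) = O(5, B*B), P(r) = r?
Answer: 3003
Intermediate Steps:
x(B) = 2
c(g, E) = -g/8
u = 36 (u = 6² = 36)
Q(A, l) = 8 + A*l/2 (Q(A, l) = 8 - l*(-⅛*4)*A = 8 - l*(-½)*A = 8 - (-l/2)*A = 8 - (-1)*A*l/2 = 8 + A*l/2)
Q(x(P(6)), u) - 1*(-2959) = (8 + (½)*2*36) - 1*(-2959) = (8 + 36) + 2959 = 44 + 2959 = 3003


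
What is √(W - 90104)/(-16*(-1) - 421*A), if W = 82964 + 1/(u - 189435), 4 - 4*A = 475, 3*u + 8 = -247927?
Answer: I*√33034783673005/3373026775 ≈ 0.001704*I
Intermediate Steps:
u = -82645 (u = -8/3 + (⅓)*(-247927) = -8/3 - 247927/3 = -82645)
A = -471/4 (A = 1 - ¼*475 = 1 - 475/4 = -471/4 ≈ -117.75)
W = 22572845119/272080 (W = 82964 + 1/(-82645 - 189435) = 82964 + 1/(-272080) = 82964 - 1/272080 = 22572845119/272080 ≈ 82964.)
√(W - 90104)/(-16*(-1) - 421*A) = √(22572845119/272080 - 90104)/(-16*(-1) - 421*(-471/4)) = √(-1942651201/272080)/(16 + 198291/4) = (I*√33034783673005/68020)/(198355/4) = (I*√33034783673005/68020)*(4/198355) = I*√33034783673005/3373026775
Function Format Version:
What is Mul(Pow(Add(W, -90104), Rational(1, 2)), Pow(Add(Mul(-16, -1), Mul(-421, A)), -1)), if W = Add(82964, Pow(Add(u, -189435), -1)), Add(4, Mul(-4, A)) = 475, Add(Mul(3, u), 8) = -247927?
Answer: Mul(Rational(1, 3373026775), I, Pow(33034783673005, Rational(1, 2))) ≈ Mul(0.0017040, I)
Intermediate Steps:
u = -82645 (u = Add(Rational(-8, 3), Mul(Rational(1, 3), -247927)) = Add(Rational(-8, 3), Rational(-247927, 3)) = -82645)
A = Rational(-471, 4) (A = Add(1, Mul(Rational(-1, 4), 475)) = Add(1, Rational(-475, 4)) = Rational(-471, 4) ≈ -117.75)
W = Rational(22572845119, 272080) (W = Add(82964, Pow(Add(-82645, -189435), -1)) = Add(82964, Pow(-272080, -1)) = Add(82964, Rational(-1, 272080)) = Rational(22572845119, 272080) ≈ 82964.)
Mul(Pow(Add(W, -90104), Rational(1, 2)), Pow(Add(Mul(-16, -1), Mul(-421, A)), -1)) = Mul(Pow(Add(Rational(22572845119, 272080), -90104), Rational(1, 2)), Pow(Add(Mul(-16, -1), Mul(-421, Rational(-471, 4))), -1)) = Mul(Pow(Rational(-1942651201, 272080), Rational(1, 2)), Pow(Add(16, Rational(198291, 4)), -1)) = Mul(Mul(Rational(1, 68020), I, Pow(33034783673005, Rational(1, 2))), Pow(Rational(198355, 4), -1)) = Mul(Mul(Rational(1, 68020), I, Pow(33034783673005, Rational(1, 2))), Rational(4, 198355)) = Mul(Rational(1, 3373026775), I, Pow(33034783673005, Rational(1, 2)))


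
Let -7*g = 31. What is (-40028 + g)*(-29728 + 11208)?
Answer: 5189804040/7 ≈ 7.4140e+8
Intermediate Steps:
g = -31/7 (g = -1/7*31 = -31/7 ≈ -4.4286)
(-40028 + g)*(-29728 + 11208) = (-40028 - 31/7)*(-29728 + 11208) = -280227/7*(-18520) = 5189804040/7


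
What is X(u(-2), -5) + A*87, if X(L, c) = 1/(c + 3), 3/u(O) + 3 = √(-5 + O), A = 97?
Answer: 16877/2 ≈ 8438.5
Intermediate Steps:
u(O) = 3/(-3 + √(-5 + O))
X(L, c) = 1/(3 + c)
X(u(-2), -5) + A*87 = 1/(3 - 5) + 97*87 = 1/(-2) + 8439 = -½ + 8439 = 16877/2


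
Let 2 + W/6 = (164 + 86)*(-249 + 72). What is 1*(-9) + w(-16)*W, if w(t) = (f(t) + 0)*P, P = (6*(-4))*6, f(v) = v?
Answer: -611739657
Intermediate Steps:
W = -265512 (W = -12 + 6*((164 + 86)*(-249 + 72)) = -12 + 6*(250*(-177)) = -12 + 6*(-44250) = -12 - 265500 = -265512)
P = -144 (P = -24*6 = -144)
w(t) = -144*t (w(t) = (t + 0)*(-144) = t*(-144) = -144*t)
1*(-9) + w(-16)*W = 1*(-9) - 144*(-16)*(-265512) = -9 + 2304*(-265512) = -9 - 611739648 = -611739657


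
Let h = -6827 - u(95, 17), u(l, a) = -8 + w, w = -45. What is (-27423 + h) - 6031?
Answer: -40228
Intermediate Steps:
u(l, a) = -53 (u(l, a) = -8 - 45 = -53)
h = -6774 (h = -6827 - 1*(-53) = -6827 + 53 = -6774)
(-27423 + h) - 6031 = (-27423 - 6774) - 6031 = -34197 - 6031 = -40228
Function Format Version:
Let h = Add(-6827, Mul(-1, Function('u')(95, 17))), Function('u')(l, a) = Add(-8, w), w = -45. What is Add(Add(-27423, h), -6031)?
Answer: -40228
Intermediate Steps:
Function('u')(l, a) = -53 (Function('u')(l, a) = Add(-8, -45) = -53)
h = -6774 (h = Add(-6827, Mul(-1, -53)) = Add(-6827, 53) = -6774)
Add(Add(-27423, h), -6031) = Add(Add(-27423, -6774), -6031) = Add(-34197, -6031) = -40228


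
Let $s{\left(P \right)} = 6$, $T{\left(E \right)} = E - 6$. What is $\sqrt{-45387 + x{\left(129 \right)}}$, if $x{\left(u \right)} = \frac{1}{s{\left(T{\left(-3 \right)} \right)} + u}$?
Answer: $\frac{2 i \sqrt{22977165}}{45} \approx 213.04 i$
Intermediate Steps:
$T{\left(E \right)} = -6 + E$ ($T{\left(E \right)} = E - 6 = -6 + E$)
$x{\left(u \right)} = \frac{1}{6 + u}$
$\sqrt{-45387 + x{\left(129 \right)}} = \sqrt{-45387 + \frac{1}{6 + 129}} = \sqrt{-45387 + \frac{1}{135}} = \sqrt{- \frac{6127244}{135}} = \frac{2 i \sqrt{22977165}}{45}$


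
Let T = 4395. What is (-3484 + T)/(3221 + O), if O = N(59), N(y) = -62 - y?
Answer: 911/3100 ≈ 0.29387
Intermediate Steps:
O = -121 (O = -62 - 1*59 = -62 - 59 = -121)
(-3484 + T)/(3221 + O) = (-3484 + 4395)/(3221 - 121) = 911/3100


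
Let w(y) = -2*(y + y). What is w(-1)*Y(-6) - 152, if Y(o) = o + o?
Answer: -200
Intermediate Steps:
Y(o) = 2*o
w(y) = -4*y
w(-1)*Y(-6) - 152 = (-4*(-1))*(2*(-6)) - 152 = 4*(-12) - 152 = -48 - 152 = -200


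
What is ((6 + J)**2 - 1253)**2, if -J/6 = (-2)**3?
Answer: 2765569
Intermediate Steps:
J = 48 (J = -6*(-2)**3 = -6*(-8) = 48)
((6 + J)**2 - 1253)**2 = ((6 + 48)**2 - 1253)**2 = (54**2 - 1253)**2 = (2916 - 1253)**2 = 1663**2 = 2765569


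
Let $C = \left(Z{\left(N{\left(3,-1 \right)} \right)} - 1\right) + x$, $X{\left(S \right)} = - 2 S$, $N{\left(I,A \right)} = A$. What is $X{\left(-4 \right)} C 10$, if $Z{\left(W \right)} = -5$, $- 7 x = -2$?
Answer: $- \frac{3200}{7} \approx -457.14$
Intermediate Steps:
$x = \frac{2}{7}$ ($x = \left(- \frac{1}{7}\right) \left(-2\right) = \frac{2}{7} \approx 0.28571$)
$C = - \frac{40}{7}$ ($C = \left(-5 - 1\right) + \frac{2}{7} = -6 + \frac{2}{7} = - \frac{40}{7} \approx -5.7143$)
$X{\left(-4 \right)} C 10 = \left(-2\right) \left(-4\right) \left(- \frac{40}{7}\right) 10 = 8 \left(- \frac{40}{7}\right) 10 = \left(- \frac{320}{7}\right) 10 = - \frac{3200}{7}$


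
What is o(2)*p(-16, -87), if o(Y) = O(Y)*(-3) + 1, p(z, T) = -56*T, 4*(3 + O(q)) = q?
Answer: 41412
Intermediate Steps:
O(q) = -3 + q/4
o(Y) = 10 - 3*Y/4 (o(Y) = (-3 + Y/4)*(-3) + 1 = (9 - 3*Y/4) + 1 = 10 - 3*Y/4)
o(2)*p(-16, -87) = (10 - ¾*2)*(-56*(-87)) = (10 - 3/2)*4872 = (17/2)*4872 = 41412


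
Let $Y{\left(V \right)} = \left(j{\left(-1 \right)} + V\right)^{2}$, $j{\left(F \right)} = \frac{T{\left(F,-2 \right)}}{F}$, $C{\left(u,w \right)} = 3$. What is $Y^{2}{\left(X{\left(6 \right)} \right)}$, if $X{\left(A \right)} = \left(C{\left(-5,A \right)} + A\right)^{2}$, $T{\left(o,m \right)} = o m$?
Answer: $38950081$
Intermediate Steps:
$T{\left(o,m \right)} = m o$
$j{\left(F \right)} = -2$ ($j{\left(F \right)} = \frac{\left(-2\right) F}{F} = -2$)
$X{\left(A \right)} = \left(3 + A\right)^{2}$
$Y{\left(V \right)} = \left(-2 + V\right)^{2}$
$Y^{2}{\left(X{\left(6 \right)} \right)} = \left(\left(-2 + \left(3 + 6\right)^{2}\right)^{2}\right)^{2} = \left(\left(-2 + 9^{2}\right)^{2}\right)^{2} = \left(\left(-2 + 81\right)^{2}\right)^{2} = \left(79^{2}\right)^{2} = 6241^{2} = 38950081$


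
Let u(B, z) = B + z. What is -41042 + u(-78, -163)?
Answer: -41283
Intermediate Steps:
-41042 + u(-78, -163) = -41042 + (-78 - 163) = -41042 - 241 = -41283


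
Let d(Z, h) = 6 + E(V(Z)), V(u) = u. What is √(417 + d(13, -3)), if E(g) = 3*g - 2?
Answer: 2*√115 ≈ 21.448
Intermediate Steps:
E(g) = -2 + 3*g
d(Z, h) = 4 + 3*Z (d(Z, h) = 6 + (-2 + 3*Z) = 4 + 3*Z)
√(417 + d(13, -3)) = √(417 + (4 + 3*13)) = √(417 + (4 + 39)) = √(417 + 43) = √460 = 2*√115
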